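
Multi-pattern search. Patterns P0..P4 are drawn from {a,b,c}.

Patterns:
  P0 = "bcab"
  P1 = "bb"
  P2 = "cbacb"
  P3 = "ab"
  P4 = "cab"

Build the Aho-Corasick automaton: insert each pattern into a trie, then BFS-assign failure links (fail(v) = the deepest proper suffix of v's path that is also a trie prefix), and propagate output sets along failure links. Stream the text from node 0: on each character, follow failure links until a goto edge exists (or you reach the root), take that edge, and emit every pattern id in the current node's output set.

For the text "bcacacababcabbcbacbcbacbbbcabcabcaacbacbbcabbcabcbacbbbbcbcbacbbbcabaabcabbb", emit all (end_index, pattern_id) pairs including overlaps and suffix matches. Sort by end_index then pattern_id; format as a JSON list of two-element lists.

Build:
Trie nodes:
  0='ε' goto a→11 b→1 c→6
  1='b' goto b→5 c→2
  2='bc' goto a→3
  3='bca' goto b→4
  4='bcab' goto ·  [P0 ends]
  5='bb' goto ·  [P1 ends]
  6='c' goto a→13 b→7
  7='cb' goto a→8
  8='cba' goto c→9
  9='cbac' goto b→10
  10='cbacb' goto ·  [P2 ends]
  11='a' goto b→12
  12='ab' goto ·  [P3 ends]
  13='ca' goto b→14
  14='cab' goto ·  [P4 ends]

Failure links (BFS by depth):
  fail(1) 'b': from fail(0)=0 chase 'b': 0 ⇒ 0;  out=∅∪out(0)=∅
  fail(6) 'c': from fail(0)=0 chase 'c': 0 ⇒ 0;  out=∅∪out(0)=∅
  fail(11) 'a': from fail(0)=0 chase 'a': 0 ⇒ 0;  out=∅∪out(0)=∅
  fail(2) 'bc': from fail(1)=0 chase 'c': 0 ⇒ 6;  out=∅∪out(6)=∅
  fail(5) 'bb': from fail(1)=0 chase 'b': 0 ⇒ 1;  out={1}∪out(1)={1}
  fail(7) 'cb': from fail(6)=0 chase 'b': 0 ⇒ 1;  out=∅∪out(1)=∅
  fail(12) 'ab': from fail(11)=0 chase 'b': 0 ⇒ 1;  out={3}∪out(1)={3}
  fail(13) 'ca': from fail(6)=0 chase 'a': 0 ⇒ 11;  out=∅∪out(11)=∅
  fail(3) 'bca': from fail(2)=6 chase 'a': 6 ⇒ 13;  out=∅∪out(13)=∅
  fail(8) 'cba': from fail(7)=1 chase 'a': 1→0 ⇒ 11;  out=∅∪out(11)=∅
  fail(14) 'cab': from fail(13)=11 chase 'b': 11 ⇒ 12;  out={4}∪out(12)={3,4}
  fail(4) 'bcab': from fail(3)=13 chase 'b': 13 ⇒ 14;  out={0}∪out(14)={0,3,4}
  fail(9) 'cbac': from fail(8)=11 chase 'c': 11→0 ⇒ 6;  out=∅∪out(6)=∅
  fail(10) 'cbacb': from fail(9)=6 chase 'b': 6 ⇒ 7;  out={2}∪out(7)={2}

Text stream:
pos 0 'b': at 1
pos 1 'c': at 2
pos 2 'a': at 3
pos 3 'c': at 6 (fail-walked)
pos 4 'a': at 13
pos 5 'c': at 6 (fail-walked)
pos 6 'a': at 13
pos 7 'b': at 14  ** P3@[6:7],P4@[5:7]
pos 8 'a': at 11 (fail-walked)
pos 9 'b': at 12  ** P3@[8:9]
pos 10 'c': at 2 (fail-walked)
pos 11 'a': at 3
pos 12 'b': at 4  ** P0@[9:12],P3@[11:12],P4@[10:12]
pos 13 'b': at 5 (fail-walked)  ** P1@[12:13]
pos 14 'c': at 2 (fail-walked)
pos 15 'b': at 7 (fail-walked)
pos 16 'a': at 8
pos 17 'c': at 9
pos 18 'b': at 10  ** P2@[14:18]
pos 19 'c': at 2 (fail-walked)
pos 20 'b': at 7 (fail-walked)
pos 21 'a': at 8
pos 22 'c': at 9
pos 23 'b': at 10  ** P2@[19:23]
pos 24 'b': at 5 (fail-walked)  ** P1@[23:24]
pos 25 'b': at 5 (fail-walked)  ** P1@[24:25]
pos 26 'c': at 2 (fail-walked)
pos 27 'a': at 3
pos 28 'b': at 4  ** P0@[25:28],P3@[27:28],P4@[26:28]
pos 29 'c': at 2 (fail-walked)
pos 30 'a': at 3
pos 31 'b': at 4  ** P0@[28:31],P3@[30:31],P4@[29:31]
pos 32 'c': at 2 (fail-walked)
pos 33 'a': at 3
pos 34 'a': at 11 (fail-walked)
pos 35 'c': at 6 (fail-walked)
pos 36 'b': at 7
pos 37 'a': at 8
pos 38 'c': at 9
pos 39 'b': at 10  ** P2@[35:39]
pos 40 'b': at 5 (fail-walked)  ** P1@[39:40]
pos 41 'c': at 2 (fail-walked)
pos 42 'a': at 3
pos 43 'b': at 4  ** P0@[40:43],P3@[42:43],P4@[41:43]
pos 44 'b': at 5 (fail-walked)  ** P1@[43:44]
pos 45 'c': at 2 (fail-walked)
pos 46 'a': at 3
pos 47 'b': at 4  ** P0@[44:47],P3@[46:47],P4@[45:47]
pos 48 'c': at 2 (fail-walked)
pos 49 'b': at 7 (fail-walked)
pos 50 'a': at 8
pos 51 'c': at 9
pos 52 'b': at 10  ** P2@[48:52]
pos 53 'b': at 5 (fail-walked)  ** P1@[52:53]
pos 54 'b': at 5 (fail-walked)  ** P1@[53:54]
pos 55 'b': at 5 (fail-walked)  ** P1@[54:55]
pos 56 'c': at 2 (fail-walked)
pos 57 'b': at 7 (fail-walked)
pos 58 'c': at 2 (fail-walked)
pos 59 'b': at 7 (fail-walked)
pos 60 'a': at 8
pos 61 'c': at 9
pos 62 'b': at 10  ** P2@[58:62]
pos 63 'b': at 5 (fail-walked)  ** P1@[62:63]
pos 64 'b': at 5 (fail-walked)  ** P1@[63:64]
pos 65 'c': at 2 (fail-walked)
pos 66 'a': at 3
pos 67 'b': at 4  ** P0@[64:67],P3@[66:67],P4@[65:67]
pos 68 'a': at 11 (fail-walked)
pos 69 'a': at 11 (fail-walked)
pos 70 'b': at 12  ** P3@[69:70]
pos 71 'c': at 2 (fail-walked)
pos 72 'a': at 3
pos 73 'b': at 4  ** P0@[70:73],P3@[72:73],P4@[71:73]
pos 74 'b': at 5 (fail-walked)  ** P1@[73:74]
pos 75 'b': at 5 (fail-walked)  ** P1@[74:75]

Result: [[7,3],[7,4],[9,3],[12,0],[12,3],[12,4],[13,1],[18,2],[23,2],[24,1],[25,1],[28,0],[28,3],[28,4],[31,0],[31,3],[31,4],[39,2],[40,1],[43,0],[43,3],[43,4],[44,1],[47,0],[47,3],[47,4],[52,2],[53,1],[54,1],[55,1],[62,2],[63,1],[64,1],[67,0],[67,3],[67,4],[70,3],[73,0],[73,3],[73,4],[74,1],[75,1]]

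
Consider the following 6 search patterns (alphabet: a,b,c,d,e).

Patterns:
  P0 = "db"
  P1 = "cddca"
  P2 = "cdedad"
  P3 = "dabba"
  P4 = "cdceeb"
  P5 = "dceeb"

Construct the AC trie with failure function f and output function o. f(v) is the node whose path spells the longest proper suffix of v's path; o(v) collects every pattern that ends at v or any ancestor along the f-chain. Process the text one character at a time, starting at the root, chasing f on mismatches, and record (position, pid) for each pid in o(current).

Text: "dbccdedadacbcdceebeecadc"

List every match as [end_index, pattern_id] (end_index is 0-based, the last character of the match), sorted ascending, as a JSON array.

Build:
Trie nodes:
  n0 'ε': c→3 d→1
  n1 'd': a→12 b→2 c→20
  n2 'db': ·  [P0 ends]
  n3 'c': d→4
  n4 'cd': c→16 d→5 e→8
  n5 'cdd': c→6
  n6 'cddc': a→7
  n7 'cddca': ·  [P1 ends]
  n8 'cde': d→9
  n9 'cded': a→10
  n10 'cdeda': d→11
  n11 'cdedad': ·  [P2 ends]
  n12 'da': b→13
  n13 'dab': b→14
  n14 'dabb': a→15
  n15 'dabba': ·  [P3 ends]
  n16 'cdc': e→17
  n17 'cdce': e→18
  n18 'cdcee': b→19
  n19 'cdceeb': ·  [P4 ends]
  n20 'dc': e→21
  n21 'dce': e→22
  n22 'dcee': b→23
  n23 'dceeb': ·  [P5 ends]

Failure links (BFS by depth):
  n1('d'): parent n0 fail=0; on 'd' 0 → fail=0;  out ∅∪∅=∅
  n3('c'): parent n0 fail=0; on 'c' 0 → fail=0;  out ∅∪∅=∅
  n2('db'): parent n1 fail=0; on 'b' 0 → fail=0;  out {0}∪∅={0}
  n4('cd'): parent n3 fail=0; on 'd' 0 → fail=1;  out ∅∪∅=∅
  n12('da'): parent n1 fail=0; on 'a' 0 → fail=0;  out ∅∪∅=∅
  n20('dc'): parent n1 fail=0; on 'c' 0 → fail=3;  out ∅∪∅=∅
  n5('cdd'): parent n4 fail=1; on 'd' 1→0 → fail=1;  out ∅∪∅=∅
  n8('cde'): parent n4 fail=1; on 'e' 1→0 → fail=0;  out ∅∪∅=∅
  n13('dab'): parent n12 fail=0; on 'b' 0 → fail=0;  out ∅∪∅=∅
  n16('cdc'): parent n4 fail=1; on 'c' 1 → fail=20;  out ∅∪∅=∅
  n21('dce'): parent n20 fail=3; on 'e' 3→0 → fail=0;  out ∅∪∅=∅
  n6('cddc'): parent n5 fail=1; on 'c' 1 → fail=20;  out ∅∪∅=∅
  n9('cded'): parent n8 fail=0; on 'd' 0 → fail=1;  out ∅∪∅=∅
  n14('dabb'): parent n13 fail=0; on 'b' 0 → fail=0;  out ∅∪∅=∅
  n17('cdce'): parent n16 fail=20; on 'e' 20 → fail=21;  out ∅∪∅=∅
  n22('dcee'): parent n21 fail=0; on 'e' 0 → fail=0;  out ∅∪∅=∅
  n7('cddca'): parent n6 fail=20; on 'a' 20→3→0 → fail=0;  out {1}∪∅={1}
  n10('cdeda'): parent n9 fail=1; on 'a' 1 → fail=12;  out ∅∪∅=∅
  n15('dabba'): parent n14 fail=0; on 'a' 0 → fail=0;  out {3}∪∅={3}
  n18('cdcee'): parent n17 fail=21; on 'e' 21 → fail=22;  out ∅∪∅=∅
  n23('dceeb'): parent n22 fail=0; on 'b' 0 → fail=0;  out {5}∪∅={5}
  n11('cdedad'): parent n10 fail=12; on 'd' 12→0 → fail=1;  out {2}∪∅={2}
  n19('cdceeb'): parent n18 fail=22; on 'b' 22 → fail=23;  out {4}∪{5}={4,5}

Scan:
i=0 'd': node 0→1
i=1 'b': node 1→2  ** P0@[0:1]
i=2 'c': node 2→3 ·f
i=3 'c': node 3→3 ·f
i=4 'd': node 3→4
i=5 'e': node 4→8
i=6 'd': node 8→9
i=7 'a': node 9→10
i=8 'd': node 10→11  ** P2@[3:8]
i=9 'a': node 11→12 ·f
i=10 'c': node 12→3 ·f
i=11 'b': node 3→0 ·f
i=12 'c': node 0→3
i=13 'd': node 3→4
i=14 'c': node 4→16
i=15 'e': node 16→17
i=16 'e': node 17→18
i=17 'b': node 18→19  ** P4@[12:17],P5@[13:17]
i=18 'e': node 19→0 ·f
i=19 'e': node 0→0
i=20 'c': node 0→3
i=21 'a': node 3→0 ·f
i=22 'd': node 0→1
i=23 'c': node 1→20

Matches: [[1,0],[8,2],[17,4],[17,5]]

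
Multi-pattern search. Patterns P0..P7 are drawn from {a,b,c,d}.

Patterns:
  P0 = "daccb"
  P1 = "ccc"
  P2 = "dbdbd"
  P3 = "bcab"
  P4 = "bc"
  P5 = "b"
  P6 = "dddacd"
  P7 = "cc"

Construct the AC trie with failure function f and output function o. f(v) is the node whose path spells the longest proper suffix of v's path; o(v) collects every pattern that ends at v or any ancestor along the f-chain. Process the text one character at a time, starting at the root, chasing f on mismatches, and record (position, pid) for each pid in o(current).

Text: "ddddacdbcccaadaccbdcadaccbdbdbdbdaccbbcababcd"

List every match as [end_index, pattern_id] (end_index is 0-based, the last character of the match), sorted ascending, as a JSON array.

Construct AC machine:
Trie nodes:
  0='ε' goto b→13 c→6 d→1
  1='d' goto a→2 b→9 d→17
  2='da' goto c→3
  3='dac' goto c→4
  4='dacc' goto b→5
  5='daccb' goto ·  [P0 ends]
  6='c' goto c→7
  7='cc' goto c→8  [P7 ends]
  8='ccc' goto ·  [P1 ends]
  9='db' goto d→10
  10='dbd' goto b→11
  11='dbdb' goto d→12
  12='dbdbd' goto ·  [P2 ends]
  13='b' goto c→14  [P5 ends]
  14='bc' goto a→15  [P4 ends]
  15='bca' goto b→16
  16='bcab' goto ·  [P3 ends]
  17='dd' goto d→18
  18='ddd' goto a→19
  19='ddda' goto c→20
  20='dddac' goto d→21
  21='dddacd' goto ·  [P6 ends]

BFS fail/out derivation:
  n1('d'): parent n0 fail=0; on 'd' 0 → fail=0;  out ∅∪∅=∅
  n6('c'): parent n0 fail=0; on 'c' 0 → fail=0;  out ∅∪∅=∅
  n13('b'): parent n0 fail=0; on 'b' 0 → fail=0;  out {5}∪∅={5}
  n2('da'): parent n1 fail=0; on 'a' 0 → fail=0;  out ∅∪∅=∅
  n7('cc'): parent n6 fail=0; on 'c' 0 → fail=6;  out {7}∪∅={7}
  n9('db'): parent n1 fail=0; on 'b' 0 → fail=13;  out ∅∪{5}={5}
  n14('bc'): parent n13 fail=0; on 'c' 0 → fail=6;  out {4}∪∅={4}
  n17('dd'): parent n1 fail=0; on 'd' 0 → fail=1;  out ∅∪∅=∅
  n3('dac'): parent n2 fail=0; on 'c' 0 → fail=6;  out ∅∪∅=∅
  n8('ccc'): parent n7 fail=6; on 'c' 6 → fail=7;  out {1}∪{7}={1,7}
  n10('dbd'): parent n9 fail=13; on 'd' 13→0 → fail=1;  out ∅∪∅=∅
  n15('bca'): parent n14 fail=6; on 'a' 6→0 → fail=0;  out ∅∪∅=∅
  n18('ddd'): parent n17 fail=1; on 'd' 1 → fail=17;  out ∅∪∅=∅
  n4('dacc'): parent n3 fail=6; on 'c' 6 → fail=7;  out ∅∪{7}={7}
  n11('dbdb'): parent n10 fail=1; on 'b' 1 → fail=9;  out ∅∪{5}={5}
  n16('bcab'): parent n15 fail=0; on 'b' 0 → fail=13;  out {3}∪{5}={3,5}
  n19('ddda'): parent n18 fail=17; on 'a' 17→1 → fail=2;  out ∅∪∅=∅
  n5('daccb'): parent n4 fail=7; on 'b' 7→6→0 → fail=13;  out {0}∪{5}={0,5}
  n12('dbdbd'): parent n11 fail=9; on 'd' 9 → fail=10;  out {2}∪∅={2}
  n20('dddac'): parent n19 fail=2; on 'c' 2 → fail=3;  out ∅∪∅=∅
  n21('dddacd'): parent n20 fail=3; on 'd' 3→6→0 → fail=1;  out {6}∪∅={6}

Scan:
pos 0 'd': at 1
pos 1 'd': at 17
pos 2 'd': at 18
pos 3 'd': at 18 (via fail)
pos 4 'a': at 19
pos 5 'c': at 20
pos 6 'd': at 21  ** P6@[1:6]
pos 7 'b': at 9 (via fail)  ** P5@[7:7]
pos 8 'c': at 14 (via fail)  ** P4@[7:8]
pos 9 'c': at 7 (via fail)  ** P7@[8:9]
pos 10 'c': at 8  ** P1@[8:10],P7@[9:10]
pos 11 'a': at 0 (via fail)
pos 12 'a': at 0
pos 13 'd': at 1
pos 14 'a': at 2
pos 15 'c': at 3
pos 16 'c': at 4  ** P7@[15:16]
pos 17 'b': at 5  ** P0@[13:17],P5@[17:17]
pos 18 'd': at 1 (via fail)
pos 19 'c': at 6 (via fail)
pos 20 'a': at 0 (via fail)
pos 21 'd': at 1
pos 22 'a': at 2
pos 23 'c': at 3
pos 24 'c': at 4  ** P7@[23:24]
pos 25 'b': at 5  ** P0@[21:25],P5@[25:25]
pos 26 'd': at 1 (via fail)
pos 27 'b': at 9  ** P5@[27:27]
pos 28 'd': at 10
pos 29 'b': at 11  ** P5@[29:29]
pos 30 'd': at 12  ** P2@[26:30]
pos 31 'b': at 11 (via fail)  ** P5@[31:31]
pos 32 'd': at 12  ** P2@[28:32]
pos 33 'a': at 2 (via fail)
pos 34 'c': at 3
pos 35 'c': at 4  ** P7@[34:35]
pos 36 'b': at 5  ** P0@[32:36],P5@[36:36]
pos 37 'b': at 13 (via fail)  ** P5@[37:37]
pos 38 'c': at 14  ** P4@[37:38]
pos 39 'a': at 15
pos 40 'b': at 16  ** P3@[37:40],P5@[40:40]
pos 41 'a': at 0 (via fail)
pos 42 'b': at 13  ** P5@[42:42]
pos 43 'c': at 14  ** P4@[42:43]
pos 44 'd': at 1 (via fail)

Matches: [[6,6],[7,5],[8,4],[9,7],[10,1],[10,7],[16,7],[17,0],[17,5],[24,7],[25,0],[25,5],[27,5],[29,5],[30,2],[31,5],[32,2],[35,7],[36,0],[36,5],[37,5],[38,4],[40,3],[40,5],[42,5],[43,4]]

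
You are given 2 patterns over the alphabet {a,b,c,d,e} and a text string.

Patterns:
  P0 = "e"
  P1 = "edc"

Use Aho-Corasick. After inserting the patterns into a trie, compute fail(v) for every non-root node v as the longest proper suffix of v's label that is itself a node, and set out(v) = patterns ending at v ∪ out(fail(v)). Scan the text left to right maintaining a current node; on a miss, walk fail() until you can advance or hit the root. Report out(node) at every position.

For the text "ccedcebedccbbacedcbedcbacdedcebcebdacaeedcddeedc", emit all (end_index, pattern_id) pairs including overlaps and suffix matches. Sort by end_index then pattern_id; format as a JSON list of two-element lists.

Build:
Trie (insert patterns):
  n0 'ε': e→1
  n1 'e': d→2  ←P0
  n2 'ed': c→3
  n3 'edc': ·  ←P1

Failure links (BFS by depth):
  n1('e'): parent n0 fail=0; on 'e' 0 → fail=0;  out {0}∪∅={0}
  n2('ed'): parent n1 fail=0; on 'd' 0 → fail=0;  out ∅∪∅=∅
  n3('edc'): parent n2 fail=0; on 'c' 0 → fail=0;  out {1}∪∅={1}

Scan:
i=0 'c': node 0→0
i=1 'c': node 0→0
i=2 'e': node 0→1  → match P0@[2:2]
i=3 'd': node 1→2
i=4 'c': node 2→3  → match P1@[2:4]
i=5 'e': node 3→1 (via fail)  → match P0@[5:5]
i=6 'b': node 1→0 (via fail)
i=7 'e': node 0→1  → match P0@[7:7]
i=8 'd': node 1→2
i=9 'c': node 2→3  → match P1@[7:9]
i=10 'c': node 3→0 (via fail)
i=11 'b': node 0→0
i=12 'b': node 0→0
i=13 'a': node 0→0
i=14 'c': node 0→0
i=15 'e': node 0→1  → match P0@[15:15]
i=16 'd': node 1→2
i=17 'c': node 2→3  → match P1@[15:17]
i=18 'b': node 3→0 (via fail)
i=19 'e': node 0→1  → match P0@[19:19]
i=20 'd': node 1→2
i=21 'c': node 2→3  → match P1@[19:21]
i=22 'b': node 3→0 (via fail)
i=23 'a': node 0→0
i=24 'c': node 0→0
i=25 'd': node 0→0
i=26 'e': node 0→1  → match P0@[26:26]
i=27 'd': node 1→2
i=28 'c': node 2→3  → match P1@[26:28]
i=29 'e': node 3→1 (via fail)  → match P0@[29:29]
i=30 'b': node 1→0 (via fail)
i=31 'c': node 0→0
i=32 'e': node 0→1  → match P0@[32:32]
i=33 'b': node 1→0 (via fail)
i=34 'd': node 0→0
i=35 'a': node 0→0
i=36 'c': node 0→0
i=37 'a': node 0→0
i=38 'e': node 0→1  → match P0@[38:38]
i=39 'e': node 1→1 (via fail)  → match P0@[39:39]
i=40 'd': node 1→2
i=41 'c': node 2→3  → match P1@[39:41]
i=42 'd': node 3→0 (via fail)
i=43 'd': node 0→0
i=44 'e': node 0→1  → match P0@[44:44]
i=45 'e': node 1→1 (via fail)  → match P0@[45:45]
i=46 'd': node 1→2
i=47 'c': node 2→3  → match P1@[45:47]

Result: [[2,0],[4,1],[5,0],[7,0],[9,1],[15,0],[17,1],[19,0],[21,1],[26,0],[28,1],[29,0],[32,0],[38,0],[39,0],[41,1],[44,0],[45,0],[47,1]]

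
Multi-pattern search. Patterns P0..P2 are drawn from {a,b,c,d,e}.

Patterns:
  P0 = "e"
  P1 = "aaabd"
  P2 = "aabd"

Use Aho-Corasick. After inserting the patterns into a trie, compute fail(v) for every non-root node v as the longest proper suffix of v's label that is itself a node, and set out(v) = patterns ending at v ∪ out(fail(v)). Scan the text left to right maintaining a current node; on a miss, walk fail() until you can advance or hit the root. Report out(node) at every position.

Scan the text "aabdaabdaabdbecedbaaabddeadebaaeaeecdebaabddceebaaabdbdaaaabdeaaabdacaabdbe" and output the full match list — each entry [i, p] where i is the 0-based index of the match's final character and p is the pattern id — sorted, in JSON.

Construct AC machine:
Trie (insert patterns):
  0='ε' goto a→2 e→1
  1='e' goto ·  [P0 ends]
  2='a' goto a→3
  3='aa' goto a→4 b→7
  4='aaa' goto b→5
  5='aaab' goto d→6
  6='aaabd' goto ·  [P1 ends]
  7='aab' goto d→8
  8='aabd' goto ·  [P2 ends]

Failure links (BFS by depth):
  fail(1) 'e': from fail(0)=0 chase 'e': 0 ⇒ 0;  out={0}∪out(0)={0}
  fail(2) 'a': from fail(0)=0 chase 'a': 0 ⇒ 0;  out=∅∪out(0)=∅
  fail(3) 'aa': from fail(2)=0 chase 'a': 0 ⇒ 2;  out=∅∪out(2)=∅
  fail(4) 'aaa': from fail(3)=2 chase 'a': 2 ⇒ 3;  out=∅∪out(3)=∅
  fail(7) 'aab': from fail(3)=2 chase 'b': 2→0 ⇒ 0;  out=∅∪out(0)=∅
  fail(5) 'aaab': from fail(4)=3 chase 'b': 3 ⇒ 7;  out=∅∪out(7)=∅
  fail(8) 'aabd': from fail(7)=0 chase 'd': 0 ⇒ 0;  out={2}∪out(0)={2}
  fail(6) 'aaabd': from fail(5)=7 chase 'd': 7 ⇒ 8;  out={1}∪out(8)={1,2}

Text stream:
i=0 'a': node 0→2
i=1 'a': node 2→3
i=2 'b': node 3→7
i=3 'd': node 7→8  ** P2@[0:3]
i=4 'a': node 8→2 (via fail)
i=5 'a': node 2→3
i=6 'b': node 3→7
i=7 'd': node 7→8  ** P2@[4:7]
i=8 'a': node 8→2 (via fail)
i=9 'a': node 2→3
i=10 'b': node 3→7
i=11 'd': node 7→8  ** P2@[8:11]
i=12 'b': node 8→0 (via fail)
i=13 'e': node 0→1  ** P0@[13:13]
i=14 'c': node 1→0 (via fail)
i=15 'e': node 0→1  ** P0@[15:15]
i=16 'd': node 1→0 (via fail)
i=17 'b': node 0→0
i=18 'a': node 0→2
i=19 'a': node 2→3
i=20 'a': node 3→4
i=21 'b': node 4→5
i=22 'd': node 5→6  ** P1@[18:22],P2@[19:22]
i=23 'd': node 6→0 (via fail)
i=24 'e': node 0→1  ** P0@[24:24]
i=25 'a': node 1→2 (via fail)
i=26 'd': node 2→0 (via fail)
i=27 'e': node 0→1  ** P0@[27:27]
i=28 'b': node 1→0 (via fail)
i=29 'a': node 0→2
i=30 'a': node 2→3
i=31 'e': node 3→1 (via fail)  ** P0@[31:31]
i=32 'a': node 1→2 (via fail)
i=33 'e': node 2→1 (via fail)  ** P0@[33:33]
i=34 'e': node 1→1 (via fail)  ** P0@[34:34]
i=35 'c': node 1→0 (via fail)
i=36 'd': node 0→0
i=37 'e': node 0→1  ** P0@[37:37]
i=38 'b': node 1→0 (via fail)
i=39 'a': node 0→2
i=40 'a': node 2→3
i=41 'b': node 3→7
i=42 'd': node 7→8  ** P2@[39:42]
i=43 'd': node 8→0 (via fail)
i=44 'c': node 0→0
i=45 'e': node 0→1  ** P0@[45:45]
i=46 'e': node 1→1 (via fail)  ** P0@[46:46]
i=47 'b': node 1→0 (via fail)
i=48 'a': node 0→2
i=49 'a': node 2→3
i=50 'a': node 3→4
i=51 'b': node 4→5
i=52 'd': node 5→6  ** P1@[48:52],P2@[49:52]
i=53 'b': node 6→0 (via fail)
i=54 'd': node 0→0
i=55 'a': node 0→2
i=56 'a': node 2→3
i=57 'a': node 3→4
i=58 'a': node 4→4 (via fail)
i=59 'b': node 4→5
i=60 'd': node 5→6  ** P1@[56:60],P2@[57:60]
i=61 'e': node 6→1 (via fail)  ** P0@[61:61]
i=62 'a': node 1→2 (via fail)
i=63 'a': node 2→3
i=64 'a': node 3→4
i=65 'b': node 4→5
i=66 'd': node 5→6  ** P1@[62:66],P2@[63:66]
i=67 'a': node 6→2 (via fail)
i=68 'c': node 2→0 (via fail)
i=69 'a': node 0→2
i=70 'a': node 2→3
i=71 'b': node 3→7
i=72 'd': node 7→8  ** P2@[69:72]
i=73 'b': node 8→0 (via fail)
i=74 'e': node 0→1  ** P0@[74:74]

Matches: [[3,2],[7,2],[11,2],[13,0],[15,0],[22,1],[22,2],[24,0],[27,0],[31,0],[33,0],[34,0],[37,0],[42,2],[45,0],[46,0],[52,1],[52,2],[60,1],[60,2],[61,0],[66,1],[66,2],[72,2],[74,0]]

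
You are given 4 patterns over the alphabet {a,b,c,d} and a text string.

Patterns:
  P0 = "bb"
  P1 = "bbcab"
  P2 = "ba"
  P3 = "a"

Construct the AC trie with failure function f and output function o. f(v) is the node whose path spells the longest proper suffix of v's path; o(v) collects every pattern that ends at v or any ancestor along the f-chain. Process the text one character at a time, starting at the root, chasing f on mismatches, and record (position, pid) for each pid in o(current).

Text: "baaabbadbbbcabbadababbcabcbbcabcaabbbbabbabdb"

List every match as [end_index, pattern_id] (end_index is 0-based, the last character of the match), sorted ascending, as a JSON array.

Construct AC machine:
Trie nodes:
  n0 'ε': a→7 b→1
  n1 'b': a→6 b→2
  n2 'bb': c→3  ←P0
  n3 'bbc': a→4
  n4 'bbca': b→5
  n5 'bbcab': ·  ←P1
  n6 'ba': ·  ←P2
  n7 'a': ·  ←P3

Failure links (BFS by depth):
  n1('b'): parent n0 fail=0; on 'b' 0 → fail=0;  out ∅∪∅=∅
  n7('a'): parent n0 fail=0; on 'a' 0 → fail=0;  out {3}∪∅={3}
  n2('bb'): parent n1 fail=0; on 'b' 0 → fail=1;  out {0}∪∅={0}
  n6('ba'): parent n1 fail=0; on 'a' 0 → fail=7;  out {2}∪{3}={2,3}
  n3('bbc'): parent n2 fail=1; on 'c' 1→0 → fail=0;  out ∅∪∅=∅
  n4('bbca'): parent n3 fail=0; on 'a' 0 → fail=7;  out ∅∪{3}={3}
  n5('bbcab'): parent n4 fail=7; on 'b' 7→0 → fail=1;  out {1}∪∅={1}

Run:
i=0 'b': node 0→1
i=1 'a': node 1→6  → match P2@[0:1],P3@[1:1]
i=2 'a': node 6→7 (fail-walked)  → match P3@[2:2]
i=3 'a': node 7→7 (fail-walked)  → match P3@[3:3]
i=4 'b': node 7→1 (fail-walked)
i=5 'b': node 1→2  → match P0@[4:5]
i=6 'a': node 2→6 (fail-walked)  → match P2@[5:6],P3@[6:6]
i=7 'd': node 6→0 (fail-walked)
i=8 'b': node 0→1
i=9 'b': node 1→2  → match P0@[8:9]
i=10 'b': node 2→2 (fail-walked)  → match P0@[9:10]
i=11 'c': node 2→3
i=12 'a': node 3→4  → match P3@[12:12]
i=13 'b': node 4→5  → match P1@[9:13]
i=14 'b': node 5→2 (fail-walked)  → match P0@[13:14]
i=15 'a': node 2→6 (fail-walked)  → match P2@[14:15],P3@[15:15]
i=16 'd': node 6→0 (fail-walked)
i=17 'a': node 0→7  → match P3@[17:17]
i=18 'b': node 7→1 (fail-walked)
i=19 'a': node 1→6  → match P2@[18:19],P3@[19:19]
i=20 'b': node 6→1 (fail-walked)
i=21 'b': node 1→2  → match P0@[20:21]
i=22 'c': node 2→3
i=23 'a': node 3→4  → match P3@[23:23]
i=24 'b': node 4→5  → match P1@[20:24]
i=25 'c': node 5→0 (fail-walked)
i=26 'b': node 0→1
i=27 'b': node 1→2  → match P0@[26:27]
i=28 'c': node 2→3
i=29 'a': node 3→4  → match P3@[29:29]
i=30 'b': node 4→5  → match P1@[26:30]
i=31 'c': node 5→0 (fail-walked)
i=32 'a': node 0→7  → match P3@[32:32]
i=33 'a': node 7→7 (fail-walked)  → match P3@[33:33]
i=34 'b': node 7→1 (fail-walked)
i=35 'b': node 1→2  → match P0@[34:35]
i=36 'b': node 2→2 (fail-walked)  → match P0@[35:36]
i=37 'b': node 2→2 (fail-walked)  → match P0@[36:37]
i=38 'a': node 2→6 (fail-walked)  → match P2@[37:38],P3@[38:38]
i=39 'b': node 6→1 (fail-walked)
i=40 'b': node 1→2  → match P0@[39:40]
i=41 'a': node 2→6 (fail-walked)  → match P2@[40:41],P3@[41:41]
i=42 'b': node 6→1 (fail-walked)
i=43 'd': node 1→0 (fail-walked)
i=44 'b': node 0→1

Result: [[1,2],[1,3],[2,3],[3,3],[5,0],[6,2],[6,3],[9,0],[10,0],[12,3],[13,1],[14,0],[15,2],[15,3],[17,3],[19,2],[19,3],[21,0],[23,3],[24,1],[27,0],[29,3],[30,1],[32,3],[33,3],[35,0],[36,0],[37,0],[38,2],[38,3],[40,0],[41,2],[41,3]]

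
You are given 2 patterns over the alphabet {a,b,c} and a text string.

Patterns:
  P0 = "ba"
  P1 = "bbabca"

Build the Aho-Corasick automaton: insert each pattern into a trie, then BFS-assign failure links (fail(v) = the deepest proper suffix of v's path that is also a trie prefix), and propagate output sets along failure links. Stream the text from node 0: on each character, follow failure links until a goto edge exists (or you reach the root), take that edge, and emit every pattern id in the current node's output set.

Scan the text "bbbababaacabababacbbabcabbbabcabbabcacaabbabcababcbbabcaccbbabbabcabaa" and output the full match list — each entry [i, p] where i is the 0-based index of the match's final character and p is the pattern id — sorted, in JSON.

Construct AC machine:
Trie (insert patterns):
  0='ε' goto b→1
  1='b' goto a→2 b→3
  2='ba' goto ·  ←P0
  3='bb' goto a→4
  4='bba' goto b→5
  5='bbab' goto c→6
  6='bbabc' goto a→7
  7='bbabca' goto ·  ←P1

BFS fail/out derivation:
  n1('b'): parent n0 fail=0; on 'b' 0 → fail=0;  out ∅∪∅=∅
  n2('ba'): parent n1 fail=0; on 'a' 0 → fail=0;  out {0}∪∅={0}
  n3('bb'): parent n1 fail=0; on 'b' 0 → fail=1;  out ∅∪∅=∅
  n4('bba'): parent n3 fail=1; on 'a' 1 → fail=2;  out ∅∪{0}={0}
  n5('bbab'): parent n4 fail=2; on 'b' 2→0 → fail=1;  out ∅∪∅=∅
  n6('bbabc'): parent n5 fail=1; on 'c' 1→0 → fail=0;  out ∅∪∅=∅
  n7('bbabca'): parent n6 fail=0; on 'a' 0 → fail=0;  out {1}∪∅={1}

Text stream:
i=0 'b': node 0→1
i=1 'b': node 1→3
i=2 'b': node 3→3 ·f
i=3 'a': node 3→4  ** P0@[2:3]
i=4 'b': node 4→5
i=5 'a': node 5→2 ·f  ** P0@[4:5]
i=6 'b': node 2→1 ·f
i=7 'a': node 1→2  ** P0@[6:7]
i=8 'a': node 2→0 ·f
i=9 'c': node 0→0
i=10 'a': node 0→0
i=11 'b': node 0→1
i=12 'a': node 1→2  ** P0@[11:12]
i=13 'b': node 2→1 ·f
i=14 'a': node 1→2  ** P0@[13:14]
i=15 'b': node 2→1 ·f
i=16 'a': node 1→2  ** P0@[15:16]
i=17 'c': node 2→0 ·f
i=18 'b': node 0→1
i=19 'b': node 1→3
i=20 'a': node 3→4  ** P0@[19:20]
i=21 'b': node 4→5
i=22 'c': node 5→6
i=23 'a': node 6→7  ** P1@[18:23]
i=24 'b': node 7→1 ·f
i=25 'b': node 1→3
i=26 'b': node 3→3 ·f
i=27 'a': node 3→4  ** P0@[26:27]
i=28 'b': node 4→5
i=29 'c': node 5→6
i=30 'a': node 6→7  ** P1@[25:30]
i=31 'b': node 7→1 ·f
i=32 'b': node 1→3
i=33 'a': node 3→4  ** P0@[32:33]
i=34 'b': node 4→5
i=35 'c': node 5→6
i=36 'a': node 6→7  ** P1@[31:36]
i=37 'c': node 7→0 ·f
i=38 'a': node 0→0
i=39 'a': node 0→0
i=40 'b': node 0→1
i=41 'b': node 1→3
i=42 'a': node 3→4  ** P0@[41:42]
i=43 'b': node 4→5
i=44 'c': node 5→6
i=45 'a': node 6→7  ** P1@[40:45]
i=46 'b': node 7→1 ·f
i=47 'a': node 1→2  ** P0@[46:47]
i=48 'b': node 2→1 ·f
i=49 'c': node 1→0 ·f
i=50 'b': node 0→1
i=51 'b': node 1→3
i=52 'a': node 3→4  ** P0@[51:52]
i=53 'b': node 4→5
i=54 'c': node 5→6
i=55 'a': node 6→7  ** P1@[50:55]
i=56 'c': node 7→0 ·f
i=57 'c': node 0→0
i=58 'b': node 0→1
i=59 'b': node 1→3
i=60 'a': node 3→4  ** P0@[59:60]
i=61 'b': node 4→5
i=62 'b': node 5→3 ·f
i=63 'a': node 3→4  ** P0@[62:63]
i=64 'b': node 4→5
i=65 'c': node 5→6
i=66 'a': node 6→7  ** P1@[61:66]
i=67 'b': node 7→1 ·f
i=68 'a': node 1→2  ** P0@[67:68]
i=69 'a': node 2→0 ·f

All matches (sorted): [[3,0],[5,0],[7,0],[12,0],[14,0],[16,0],[20,0],[23,1],[27,0],[30,1],[33,0],[36,1],[42,0],[45,1],[47,0],[52,0],[55,1],[60,0],[63,0],[66,1],[68,0]]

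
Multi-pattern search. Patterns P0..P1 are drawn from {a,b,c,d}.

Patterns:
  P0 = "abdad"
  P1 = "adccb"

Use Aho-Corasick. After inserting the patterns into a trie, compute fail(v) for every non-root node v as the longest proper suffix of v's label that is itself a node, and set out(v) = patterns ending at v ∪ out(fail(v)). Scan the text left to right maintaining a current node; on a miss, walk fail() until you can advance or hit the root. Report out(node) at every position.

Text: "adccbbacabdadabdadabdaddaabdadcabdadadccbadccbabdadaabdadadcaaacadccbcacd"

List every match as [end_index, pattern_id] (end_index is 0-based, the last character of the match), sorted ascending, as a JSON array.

Build automaton:
Trie (insert patterns):
  0='ε' goto a→1
  1='a' goto b→2 d→6
  2='ab' goto d→3
  3='abd' goto a→4
  4='abda' goto d→5
  5='abdad' goto ·  [P0 ends]
  6='ad' goto c→7
  7='adc' goto c→8
  8='adcc' goto b→9
  9='adccb' goto ·  [P1 ends]

BFS fail/out derivation:
  n1('a'): parent n0 fail=0; on 'a' 0 → fail=0;  out ∅∪∅=∅
  n2('ab'): parent n1 fail=0; on 'b' 0 → fail=0;  out ∅∪∅=∅
  n6('ad'): parent n1 fail=0; on 'd' 0 → fail=0;  out ∅∪∅=∅
  n3('abd'): parent n2 fail=0; on 'd' 0 → fail=0;  out ∅∪∅=∅
  n7('adc'): parent n6 fail=0; on 'c' 0 → fail=0;  out ∅∪∅=∅
  n4('abda'): parent n3 fail=0; on 'a' 0 → fail=1;  out ∅∪∅=∅
  n8('adcc'): parent n7 fail=0; on 'c' 0 → fail=0;  out ∅∪∅=∅
  n5('abdad'): parent n4 fail=1; on 'd' 1 → fail=6;  out {0}∪∅={0}
  n9('adccb'): parent n8 fail=0; on 'b' 0 → fail=0;  out {1}∪∅={1}

Text stream:
[0] read 'a'  n0⇒n1
[1] read 'd'  n1⇒n6
[2] read 'c'  n6⇒n7
[3] read 'c'  n7⇒n8
[4] read 'b'  n8⇒n9  emit P1@[0:4]
[5] read 'b'  n9⇒n0 (fail-walked)
[6] read 'a'  n0⇒n1
[7] read 'c'  n1⇒n0 (fail-walked)
[8] read 'a'  n0⇒n1
[9] read 'b'  n1⇒n2
[10] read 'd'  n2⇒n3
[11] read 'a'  n3⇒n4
[12] read 'd'  n4⇒n5  emit P0@[8:12]
[13] read 'a'  n5⇒n1 (fail-walked)
[14] read 'b'  n1⇒n2
[15] read 'd'  n2⇒n3
[16] read 'a'  n3⇒n4
[17] read 'd'  n4⇒n5  emit P0@[13:17]
[18] read 'a'  n5⇒n1 (fail-walked)
[19] read 'b'  n1⇒n2
[20] read 'd'  n2⇒n3
[21] read 'a'  n3⇒n4
[22] read 'd'  n4⇒n5  emit P0@[18:22]
[23] read 'd'  n5⇒n0 (fail-walked)
[24] read 'a'  n0⇒n1
[25] read 'a'  n1⇒n1 (fail-walked)
[26] read 'b'  n1⇒n2
[27] read 'd'  n2⇒n3
[28] read 'a'  n3⇒n4
[29] read 'd'  n4⇒n5  emit P0@[25:29]
[30] read 'c'  n5⇒n7 (fail-walked)
[31] read 'a'  n7⇒n1 (fail-walked)
[32] read 'b'  n1⇒n2
[33] read 'd'  n2⇒n3
[34] read 'a'  n3⇒n4
[35] read 'd'  n4⇒n5  emit P0@[31:35]
[36] read 'a'  n5⇒n1 (fail-walked)
[37] read 'd'  n1⇒n6
[38] read 'c'  n6⇒n7
[39] read 'c'  n7⇒n8
[40] read 'b'  n8⇒n9  emit P1@[36:40]
[41] read 'a'  n9⇒n1 (fail-walked)
[42] read 'd'  n1⇒n6
[43] read 'c'  n6⇒n7
[44] read 'c'  n7⇒n8
[45] read 'b'  n8⇒n9  emit P1@[41:45]
[46] read 'a'  n9⇒n1 (fail-walked)
[47] read 'b'  n1⇒n2
[48] read 'd'  n2⇒n3
[49] read 'a'  n3⇒n4
[50] read 'd'  n4⇒n5  emit P0@[46:50]
[51] read 'a'  n5⇒n1 (fail-walked)
[52] read 'a'  n1⇒n1 (fail-walked)
[53] read 'b'  n1⇒n2
[54] read 'd'  n2⇒n3
[55] read 'a'  n3⇒n4
[56] read 'd'  n4⇒n5  emit P0@[52:56]
[57] read 'a'  n5⇒n1 (fail-walked)
[58] read 'd'  n1⇒n6
[59] read 'c'  n6⇒n7
[60] read 'a'  n7⇒n1 (fail-walked)
[61] read 'a'  n1⇒n1 (fail-walked)
[62] read 'a'  n1⇒n1 (fail-walked)
[63] read 'c'  n1⇒n0 (fail-walked)
[64] read 'a'  n0⇒n1
[65] read 'd'  n1⇒n6
[66] read 'c'  n6⇒n7
[67] read 'c'  n7⇒n8
[68] read 'b'  n8⇒n9  emit P1@[64:68]
[69] read 'c'  n9⇒n0 (fail-walked)
[70] read 'a'  n0⇒n1
[71] read 'c'  n1⇒n0 (fail-walked)
[72] read 'd'  n0⇒n0

Result: [[4,1],[12,0],[17,0],[22,0],[29,0],[35,0],[40,1],[45,1],[50,0],[56,0],[68,1]]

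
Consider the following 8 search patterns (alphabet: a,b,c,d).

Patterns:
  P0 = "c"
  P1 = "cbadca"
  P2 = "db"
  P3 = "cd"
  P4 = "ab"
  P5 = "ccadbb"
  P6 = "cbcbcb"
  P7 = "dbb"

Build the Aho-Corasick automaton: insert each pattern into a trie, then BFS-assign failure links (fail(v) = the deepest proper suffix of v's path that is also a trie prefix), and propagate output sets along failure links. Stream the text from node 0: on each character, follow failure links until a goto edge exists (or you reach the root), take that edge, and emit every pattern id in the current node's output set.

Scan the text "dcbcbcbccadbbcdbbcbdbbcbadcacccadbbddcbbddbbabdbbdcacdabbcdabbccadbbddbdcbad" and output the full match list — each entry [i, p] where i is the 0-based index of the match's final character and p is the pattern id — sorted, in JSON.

Build automaton:
Trie (insert patterns):
  0='ε' goto a→10 c→1 d→7
  1='c' goto b→2 c→12 d→9  ←P0
  2='cb' goto a→3 c→17
  3='cba' goto d→4
  4='cbad' goto c→5
  5='cbadc' goto a→6
  6='cbadca' goto ·  ←P1
  7='d' goto b→8
  8='db' goto b→21  ←P2
  9='cd' goto ·  ←P3
  10='a' goto b→11
  11='ab' goto ·  ←P4
  12='cc' goto a→13
  13='cca' goto d→14
  14='ccad' goto b→15
  15='ccadb' goto b→16
  16='ccadbb' goto ·  ←P5
  17='cbc' goto b→18
  18='cbcb' goto c→19
  19='cbcbc' goto b→20
  20='cbcbcb' goto ·  ←P6
  21='dbb' goto ·  ←P7

Failure links (BFS by depth):
  n1('c'): parent n0 fail=0; on 'c' 0 → fail=0;  out {0}∪∅={0}
  n7('d'): parent n0 fail=0; on 'd' 0 → fail=0;  out ∅∪∅=∅
  n10('a'): parent n0 fail=0; on 'a' 0 → fail=0;  out ∅∪∅=∅
  n2('cb'): parent n1 fail=0; on 'b' 0 → fail=0;  out ∅∪∅=∅
  n8('db'): parent n7 fail=0; on 'b' 0 → fail=0;  out {2}∪∅={2}
  n9('cd'): parent n1 fail=0; on 'd' 0 → fail=7;  out {3}∪∅={3}
  n11('ab'): parent n10 fail=0; on 'b' 0 → fail=0;  out {4}∪∅={4}
  n12('cc'): parent n1 fail=0; on 'c' 0 → fail=1;  out ∅∪{0}={0}
  n3('cba'): parent n2 fail=0; on 'a' 0 → fail=10;  out ∅∪∅=∅
  n13('cca'): parent n12 fail=1; on 'a' 1→0 → fail=10;  out ∅∪∅=∅
  n17('cbc'): parent n2 fail=0; on 'c' 0 → fail=1;  out ∅∪{0}={0}
  n21('dbb'): parent n8 fail=0; on 'b' 0 → fail=0;  out {7}∪∅={7}
  n4('cbad'): parent n3 fail=10; on 'd' 10→0 → fail=7;  out ∅∪∅=∅
  n14('ccad'): parent n13 fail=10; on 'd' 10→0 → fail=7;  out ∅∪∅=∅
  n18('cbcb'): parent n17 fail=1; on 'b' 1 → fail=2;  out ∅∪∅=∅
  n5('cbadc'): parent n4 fail=7; on 'c' 7→0 → fail=1;  out ∅∪{0}={0}
  n15('ccadb'): parent n14 fail=7; on 'b' 7 → fail=8;  out ∅∪{2}={2}
  n19('cbcbc'): parent n18 fail=2; on 'c' 2 → fail=17;  out ∅∪{0}={0}
  n6('cbadca'): parent n5 fail=1; on 'a' 1→0 → fail=10;  out {1}∪∅={1}
  n16('ccadbb'): parent n15 fail=8; on 'b' 8 → fail=21;  out {5}∪{7}={5,7}
  n20('cbcbcb'): parent n19 fail=17; on 'b' 17 → fail=18;  out {6}∪∅={6}

Scan:
[0] read 'd'  n0⇒n7
[1] read 'c'  n7⇒n1 ·f  → match P0@[1:1]
[2] read 'b'  n1⇒n2
[3] read 'c'  n2⇒n17  → match P0@[3:3]
[4] read 'b'  n17⇒n18
[5] read 'c'  n18⇒n19  → match P0@[5:5]
[6] read 'b'  n19⇒n20  → match P6@[1:6]
[7] read 'c'  n20⇒n19 ·f  → match P0@[7:7]
[8] read 'c'  n19⇒n12 ·f  → match P0@[8:8]
[9] read 'a'  n12⇒n13
[10] read 'd'  n13⇒n14
[11] read 'b'  n14⇒n15  → match P2@[10:11]
[12] read 'b'  n15⇒n16  → match P5@[7:12],P7@[10:12]
[13] read 'c'  n16⇒n1 ·f  → match P0@[13:13]
[14] read 'd'  n1⇒n9  → match P3@[13:14]
[15] read 'b'  n9⇒n8 ·f  → match P2@[14:15]
[16] read 'b'  n8⇒n21  → match P7@[14:16]
[17] read 'c'  n21⇒n1 ·f  → match P0@[17:17]
[18] read 'b'  n1⇒n2
[19] read 'd'  n2⇒n7 ·f
[20] read 'b'  n7⇒n8  → match P2@[19:20]
[21] read 'b'  n8⇒n21  → match P7@[19:21]
[22] read 'c'  n21⇒n1 ·f  → match P0@[22:22]
[23] read 'b'  n1⇒n2
[24] read 'a'  n2⇒n3
[25] read 'd'  n3⇒n4
[26] read 'c'  n4⇒n5  → match P0@[26:26]
[27] read 'a'  n5⇒n6  → match P1@[22:27]
[28] read 'c'  n6⇒n1 ·f  → match P0@[28:28]
[29] read 'c'  n1⇒n12  → match P0@[29:29]
[30] read 'c'  n12⇒n12 ·f  → match P0@[30:30]
[31] read 'a'  n12⇒n13
[32] read 'd'  n13⇒n14
[33] read 'b'  n14⇒n15  → match P2@[32:33]
[34] read 'b'  n15⇒n16  → match P5@[29:34],P7@[32:34]
[35] read 'd'  n16⇒n7 ·f
[36] read 'd'  n7⇒n7 ·f
[37] read 'c'  n7⇒n1 ·f  → match P0@[37:37]
[38] read 'b'  n1⇒n2
[39] read 'b'  n2⇒n0 ·f
[40] read 'd'  n0⇒n7
[41] read 'd'  n7⇒n7 ·f
[42] read 'b'  n7⇒n8  → match P2@[41:42]
[43] read 'b'  n8⇒n21  → match P7@[41:43]
[44] read 'a'  n21⇒n10 ·f
[45] read 'b'  n10⇒n11  → match P4@[44:45]
[46] read 'd'  n11⇒n7 ·f
[47] read 'b'  n7⇒n8  → match P2@[46:47]
[48] read 'b'  n8⇒n21  → match P7@[46:48]
[49] read 'd'  n21⇒n7 ·f
[50] read 'c'  n7⇒n1 ·f  → match P0@[50:50]
[51] read 'a'  n1⇒n10 ·f
[52] read 'c'  n10⇒n1 ·f  → match P0@[52:52]
[53] read 'd'  n1⇒n9  → match P3@[52:53]
[54] read 'a'  n9⇒n10 ·f
[55] read 'b'  n10⇒n11  → match P4@[54:55]
[56] read 'b'  n11⇒n0 ·f
[57] read 'c'  n0⇒n1  → match P0@[57:57]
[58] read 'd'  n1⇒n9  → match P3@[57:58]
[59] read 'a'  n9⇒n10 ·f
[60] read 'b'  n10⇒n11  → match P4@[59:60]
[61] read 'b'  n11⇒n0 ·f
[62] read 'c'  n0⇒n1  → match P0@[62:62]
[63] read 'c'  n1⇒n12  → match P0@[63:63]
[64] read 'a'  n12⇒n13
[65] read 'd'  n13⇒n14
[66] read 'b'  n14⇒n15  → match P2@[65:66]
[67] read 'b'  n15⇒n16  → match P5@[62:67],P7@[65:67]
[68] read 'd'  n16⇒n7 ·f
[69] read 'd'  n7⇒n7 ·f
[70] read 'b'  n7⇒n8  → match P2@[69:70]
[71] read 'd'  n8⇒n7 ·f
[72] read 'c'  n7⇒n1 ·f  → match P0@[72:72]
[73] read 'b'  n1⇒n2
[74] read 'a'  n2⇒n3
[75] read 'd'  n3⇒n4

All matches (sorted): [[1,0],[3,0],[5,0],[6,6],[7,0],[8,0],[11,2],[12,5],[12,7],[13,0],[14,3],[15,2],[16,7],[17,0],[20,2],[21,7],[22,0],[26,0],[27,1],[28,0],[29,0],[30,0],[33,2],[34,5],[34,7],[37,0],[42,2],[43,7],[45,4],[47,2],[48,7],[50,0],[52,0],[53,3],[55,4],[57,0],[58,3],[60,4],[62,0],[63,0],[66,2],[67,5],[67,7],[70,2],[72,0]]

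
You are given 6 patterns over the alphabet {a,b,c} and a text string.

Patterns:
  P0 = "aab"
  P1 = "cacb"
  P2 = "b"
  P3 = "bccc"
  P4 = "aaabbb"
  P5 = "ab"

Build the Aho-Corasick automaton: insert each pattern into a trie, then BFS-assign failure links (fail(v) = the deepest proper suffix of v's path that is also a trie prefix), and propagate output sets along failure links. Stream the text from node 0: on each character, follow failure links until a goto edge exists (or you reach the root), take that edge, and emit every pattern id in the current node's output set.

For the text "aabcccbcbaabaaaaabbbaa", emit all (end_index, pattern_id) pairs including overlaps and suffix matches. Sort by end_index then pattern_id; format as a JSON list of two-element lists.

Build:
Trie nodes:
  0='ε' goto a→1 b→8 c→4
  1='a' goto a→2 b→16
  2='aa' goto a→12 b→3
  3='aab' goto ·  [P0 ends]
  4='c' goto a→5
  5='ca' goto c→6
  6='cac' goto b→7
  7='cacb' goto ·  [P1 ends]
  8='b' goto c→9  [P2 ends]
  9='bc' goto c→10
  10='bcc' goto c→11
  11='bccc' goto ·  [P3 ends]
  12='aaa' goto b→13
  13='aaab' goto b→14
  14='aaabb' goto b→15
  15='aaabbb' goto ·  [P4 ends]
  16='ab' goto ·  [P5 ends]

Failure links (BFS by depth):
  n1('a'): parent n0 fail=0; on 'a' 0 → fail=0;  out ∅∪∅=∅
  n4('c'): parent n0 fail=0; on 'c' 0 → fail=0;  out ∅∪∅=∅
  n8('b'): parent n0 fail=0; on 'b' 0 → fail=0;  out {2}∪∅={2}
  n2('aa'): parent n1 fail=0; on 'a' 0 → fail=1;  out ∅∪∅=∅
  n5('ca'): parent n4 fail=0; on 'a' 0 → fail=1;  out ∅∪∅=∅
  n9('bc'): parent n8 fail=0; on 'c' 0 → fail=4;  out ∅∪∅=∅
  n16('ab'): parent n1 fail=0; on 'b' 0 → fail=8;  out {5}∪{2}={2,5}
  n3('aab'): parent n2 fail=1; on 'b' 1 → fail=16;  out {0}∪{2,5}={0,2,5}
  n6('cac'): parent n5 fail=1; on 'c' 1→0 → fail=4;  out ∅∪∅=∅
  n10('bcc'): parent n9 fail=4; on 'c' 4→0 → fail=4;  out ∅∪∅=∅
  n12('aaa'): parent n2 fail=1; on 'a' 1 → fail=2;  out ∅∪∅=∅
  n7('cacb'): parent n6 fail=4; on 'b' 4→0 → fail=8;  out {1}∪{2}={1,2}
  n11('bccc'): parent n10 fail=4; on 'c' 4→0 → fail=4;  out {3}∪∅={3}
  n13('aaab'): parent n12 fail=2; on 'b' 2 → fail=3;  out ∅∪{0,2,5}={0,2,5}
  n14('aaabb'): parent n13 fail=3; on 'b' 3→16→8→0 → fail=8;  out ∅∪{2}={2}
  n15('aaabbb'): parent n14 fail=8; on 'b' 8→0 → fail=8;  out {4}∪{2}={2,4}

Scan:
pos 0 'a': at 1
pos 1 'a': at 2
pos 2 'b': at 3  → match P0@[0:2],P2@[2:2],P5@[1:2]
pos 3 'c': at 9 (fail-walked)
pos 4 'c': at 10
pos 5 'c': at 11  → match P3@[2:5]
pos 6 'b': at 8 (fail-walked)  → match P2@[6:6]
pos 7 'c': at 9
pos 8 'b': at 8 (fail-walked)  → match P2@[8:8]
pos 9 'a': at 1 (fail-walked)
pos 10 'a': at 2
pos 11 'b': at 3  → match P0@[9:11],P2@[11:11],P5@[10:11]
pos 12 'a': at 1 (fail-walked)
pos 13 'a': at 2
pos 14 'a': at 12
pos 15 'a': at 12 (fail-walked)
pos 16 'a': at 12 (fail-walked)
pos 17 'b': at 13  → match P0@[15:17],P2@[17:17],P5@[16:17]
pos 18 'b': at 14  → match P2@[18:18]
pos 19 'b': at 15  → match P2@[19:19],P4@[14:19]
pos 20 'a': at 1 (fail-walked)
pos 21 'a': at 2

Result: [[2,0],[2,2],[2,5],[5,3],[6,2],[8,2],[11,0],[11,2],[11,5],[17,0],[17,2],[17,5],[18,2],[19,2],[19,4]]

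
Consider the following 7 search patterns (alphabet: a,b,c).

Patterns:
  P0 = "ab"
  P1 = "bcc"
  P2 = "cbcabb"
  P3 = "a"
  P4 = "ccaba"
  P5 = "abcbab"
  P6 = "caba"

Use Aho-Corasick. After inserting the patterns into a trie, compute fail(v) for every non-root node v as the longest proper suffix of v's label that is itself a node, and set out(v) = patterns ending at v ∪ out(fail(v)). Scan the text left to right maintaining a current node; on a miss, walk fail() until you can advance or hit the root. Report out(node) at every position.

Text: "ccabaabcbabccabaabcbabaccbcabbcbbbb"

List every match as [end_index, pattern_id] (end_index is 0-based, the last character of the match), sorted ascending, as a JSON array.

Build automaton:
Trie (insert patterns):
  0='ε' goto a→1 b→3 c→6
  1='a' goto b→2  [P3 ends]
  2='ab' goto c→16  [P0 ends]
  3='b' goto c→4
  4='bc' goto c→5
  5='bcc' goto ·  [P1 ends]
  6='c' goto a→20 b→7 c→12
  7='cb' goto c→8
  8='cbc' goto a→9
  9='cbca' goto b→10
  10='cbcab' goto b→11
  11='cbcabb' goto ·  [P2 ends]
  12='cc' goto a→13
  13='cca' goto b→14
  14='ccab' goto a→15
  15='ccaba' goto ·  [P4 ends]
  16='abc' goto b→17
  17='abcb' goto a→18
  18='abcba' goto b→19
  19='abcbab' goto ·  [P5 ends]
  20='ca' goto b→21
  21='cab' goto a→22
  22='caba' goto ·  [P6 ends]

Failure links (BFS by depth):
  fail(1) 'a': from fail(0)=0 chase 'a': 0 ⇒ 0;  out={3}∪out(0)={3}
  fail(3) 'b': from fail(0)=0 chase 'b': 0 ⇒ 0;  out=∅∪out(0)=∅
  fail(6) 'c': from fail(0)=0 chase 'c': 0 ⇒ 0;  out=∅∪out(0)=∅
  fail(2) 'ab': from fail(1)=0 chase 'b': 0 ⇒ 3;  out={0}∪out(3)={0}
  fail(4) 'bc': from fail(3)=0 chase 'c': 0 ⇒ 6;  out=∅∪out(6)=∅
  fail(7) 'cb': from fail(6)=0 chase 'b': 0 ⇒ 3;  out=∅∪out(3)=∅
  fail(12) 'cc': from fail(6)=0 chase 'c': 0 ⇒ 6;  out=∅∪out(6)=∅
  fail(20) 'ca': from fail(6)=0 chase 'a': 0 ⇒ 1;  out=∅∪out(1)={3}
  fail(5) 'bcc': from fail(4)=6 chase 'c': 6 ⇒ 12;  out={1}∪out(12)={1}
  fail(8) 'cbc': from fail(7)=3 chase 'c': 3 ⇒ 4;  out=∅∪out(4)=∅
  fail(13) 'cca': from fail(12)=6 chase 'a': 6 ⇒ 20;  out=∅∪out(20)={3}
  fail(16) 'abc': from fail(2)=3 chase 'c': 3 ⇒ 4;  out=∅∪out(4)=∅
  fail(21) 'cab': from fail(20)=1 chase 'b': 1 ⇒ 2;  out=∅∪out(2)={0}
  fail(9) 'cbca': from fail(8)=4 chase 'a': 4→6 ⇒ 20;  out=∅∪out(20)={3}
  fail(14) 'ccab': from fail(13)=20 chase 'b': 20 ⇒ 21;  out=∅∪out(21)={0}
  fail(17) 'abcb': from fail(16)=4 chase 'b': 4→6 ⇒ 7;  out=∅∪out(7)=∅
  fail(22) 'caba': from fail(21)=2 chase 'a': 2→3→0 ⇒ 1;  out={6}∪out(1)={3,6}
  fail(10) 'cbcab': from fail(9)=20 chase 'b': 20 ⇒ 21;  out=∅∪out(21)={0}
  fail(15) 'ccaba': from fail(14)=21 chase 'a': 21 ⇒ 22;  out={4}∪out(22)={3,4,6}
  fail(18) 'abcba': from fail(17)=7 chase 'a': 7→3→0 ⇒ 1;  out=∅∪out(1)={3}
  fail(11) 'cbcabb': from fail(10)=21 chase 'b': 21→2→3→0 ⇒ 3;  out={2}∪out(3)={2}
  fail(19) 'abcbab': from fail(18)=1 chase 'b': 1 ⇒ 2;  out={5}∪out(2)={0,5}

Text stream:
[0] read 'c'  n0⇒n6
[1] read 'c'  n6⇒n12
[2] read 'a'  n12⇒n13  emit P3@[2:2]
[3] read 'b'  n13⇒n14  emit P0@[2:3]
[4] read 'a'  n14⇒n15  emit P3@[4:4],P4@[0:4],P6@[1:4]
[5] read 'a'  n15⇒n1 ·f  emit P3@[5:5]
[6] read 'b'  n1⇒n2  emit P0@[5:6]
[7] read 'c'  n2⇒n16
[8] read 'b'  n16⇒n17
[9] read 'a'  n17⇒n18  emit P3@[9:9]
[10] read 'b'  n18⇒n19  emit P0@[9:10],P5@[5:10]
[11] read 'c'  n19⇒n16 ·f
[12] read 'c'  n16⇒n5 ·f  emit P1@[10:12]
[13] read 'a'  n5⇒n13 ·f  emit P3@[13:13]
[14] read 'b'  n13⇒n14  emit P0@[13:14]
[15] read 'a'  n14⇒n15  emit P3@[15:15],P4@[11:15],P6@[12:15]
[16] read 'a'  n15⇒n1 ·f  emit P3@[16:16]
[17] read 'b'  n1⇒n2  emit P0@[16:17]
[18] read 'c'  n2⇒n16
[19] read 'b'  n16⇒n17
[20] read 'a'  n17⇒n18  emit P3@[20:20]
[21] read 'b'  n18⇒n19  emit P0@[20:21],P5@[16:21]
[22] read 'a'  n19⇒n1 ·f  emit P3@[22:22]
[23] read 'c'  n1⇒n6 ·f
[24] read 'c'  n6⇒n12
[25] read 'b'  n12⇒n7 ·f
[26] read 'c'  n7⇒n8
[27] read 'a'  n8⇒n9  emit P3@[27:27]
[28] read 'b'  n9⇒n10  emit P0@[27:28]
[29] read 'b'  n10⇒n11  emit P2@[24:29]
[30] read 'c'  n11⇒n4 ·f
[31] read 'b'  n4⇒n7 ·f
[32] read 'b'  n7⇒n3 ·f
[33] read 'b'  n3⇒n3 ·f
[34] read 'b'  n3⇒n3 ·f

Matches: [[2,3],[3,0],[4,3],[4,4],[4,6],[5,3],[6,0],[9,3],[10,0],[10,5],[12,1],[13,3],[14,0],[15,3],[15,4],[15,6],[16,3],[17,0],[20,3],[21,0],[21,5],[22,3],[27,3],[28,0],[29,2]]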